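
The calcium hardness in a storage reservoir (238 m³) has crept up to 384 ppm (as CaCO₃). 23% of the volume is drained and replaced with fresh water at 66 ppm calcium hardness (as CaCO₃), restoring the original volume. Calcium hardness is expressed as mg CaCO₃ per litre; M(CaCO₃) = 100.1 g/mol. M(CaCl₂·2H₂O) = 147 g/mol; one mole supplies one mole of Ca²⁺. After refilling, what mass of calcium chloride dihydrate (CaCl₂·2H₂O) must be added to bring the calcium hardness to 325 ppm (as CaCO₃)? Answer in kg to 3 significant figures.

Volume: 238 m³ = 238,000 L.
After draining 23% and refilling: 384 × 0.77 + 66 × 0.23 = 310.86 ppm.
Deficit to target: 325 − 310.86 = 14.14 mg/L.
As CaCO₃: 14.14 mg/L × 238,000 L = 3365 g; ÷ 100.1 = 33.62 mol Ca²⁺.
Mass: 33.62 × 147 = 4942 g.

4.94 kg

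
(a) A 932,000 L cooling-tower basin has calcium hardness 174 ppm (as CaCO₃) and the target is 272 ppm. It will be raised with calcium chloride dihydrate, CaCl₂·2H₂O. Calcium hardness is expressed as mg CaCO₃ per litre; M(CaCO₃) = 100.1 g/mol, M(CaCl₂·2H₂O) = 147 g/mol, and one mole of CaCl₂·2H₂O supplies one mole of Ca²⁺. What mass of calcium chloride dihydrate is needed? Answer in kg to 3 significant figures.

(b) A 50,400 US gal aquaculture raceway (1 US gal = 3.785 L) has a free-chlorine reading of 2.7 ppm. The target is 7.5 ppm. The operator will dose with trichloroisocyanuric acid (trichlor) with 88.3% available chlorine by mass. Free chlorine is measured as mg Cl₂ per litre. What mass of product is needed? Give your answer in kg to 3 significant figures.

(a) 134 kg; (b) 1.04 kg

(a) Hardness to add: (272 − 174) = 98 mg/L as CaCO₃ × 932,000 L = 91,340 g as CaCO₃.
(a) Moles of Ca²⁺ (1 mol Ca²⁺ ≡ 1 mol CaCO₃): 91,340 / 100.1 g/mol = 912.4 mol.
(a) Mass of CaCl₂·2H₂O: 912.4 × 147 = 134,100 g.

(b) Volume: 50,400 US gal × 3.785 L/gal = 190,764 L.
(b) Chlorine deficit: 7.5 − 2.7 = 4.8 ppm = 4.8 mg/L as Cl₂.
(b) Cl₂ equivalent needed: 4.8 mg/L × 190,764 L = 915,700 mg = 915.7 g.
(b) Product at 88.3% available chlorine: 915.7 / 0.883 = 1037 g.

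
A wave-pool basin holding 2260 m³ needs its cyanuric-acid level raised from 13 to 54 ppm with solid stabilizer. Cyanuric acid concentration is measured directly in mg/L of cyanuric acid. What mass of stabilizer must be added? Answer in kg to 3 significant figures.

92.7 kg

Volume: 2260 m³ = 2,260,000 L.
CYA to add: (54 − 13) = 41 mg/L × 2,260,000 L = 92,660 g cyanuric acid.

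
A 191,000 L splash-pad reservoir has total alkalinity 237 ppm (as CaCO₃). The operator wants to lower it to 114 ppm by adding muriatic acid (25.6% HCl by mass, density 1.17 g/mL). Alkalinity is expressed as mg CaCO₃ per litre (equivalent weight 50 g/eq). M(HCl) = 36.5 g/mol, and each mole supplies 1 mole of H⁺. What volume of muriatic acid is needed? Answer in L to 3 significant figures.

57.3 L

Alkalinity to neutralize: (237 − 114) = 123 mg/L as CaCO₃ × 191,000 L = 23,490 g as CaCO₃.
Equivalents of H⁺ required: 23,490 ÷ 50 g/eq = 469.9 eq = 469.9 mol HCl.
Mass of HCl: 469.9 × 36.5 = 17,150 g.
Mass of 25.6% solution: 17,150 / 0.256 = 66,990 g.
Volume: 66,990 g ÷ 1.17 g/mL = 57,260 mL.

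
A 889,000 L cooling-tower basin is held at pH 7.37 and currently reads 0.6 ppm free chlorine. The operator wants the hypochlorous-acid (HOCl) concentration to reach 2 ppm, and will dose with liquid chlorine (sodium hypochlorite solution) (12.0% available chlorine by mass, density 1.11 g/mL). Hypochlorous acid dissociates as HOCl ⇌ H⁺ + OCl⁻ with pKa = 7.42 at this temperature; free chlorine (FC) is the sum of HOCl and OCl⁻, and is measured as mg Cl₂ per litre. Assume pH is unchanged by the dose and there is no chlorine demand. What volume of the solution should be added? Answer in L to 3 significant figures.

21.2 L

[OCl⁻]/[HOCl] = 10^(pH − pKa) = 10^(7.37 − 7.42) = 0.8913; fraction as HOCl = 1/(1 + 0.8913) = 0.5288.
Free chlorine required for 2 ppm HOCl: 2 / 0.5288 = 3.783 ppm.
FC to add: 3.783 − 0.6 = 3.183 mg/L as Cl₂.
Cl₂ equivalent: 3.183 mg/L × 889,000 L = 2829 g.
Product at 12.0% available Cl: 2829 / 0.12 = 23,580 g.
Volume: 23,580 g ÷ 1.11 g/mL = 21,240 mL.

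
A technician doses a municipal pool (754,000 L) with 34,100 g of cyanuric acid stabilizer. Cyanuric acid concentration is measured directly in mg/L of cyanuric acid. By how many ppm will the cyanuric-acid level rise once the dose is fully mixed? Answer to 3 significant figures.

45.2 ppm

Rise: 34,100 g / 754,000 L × 1000 = 45.23 mg/L.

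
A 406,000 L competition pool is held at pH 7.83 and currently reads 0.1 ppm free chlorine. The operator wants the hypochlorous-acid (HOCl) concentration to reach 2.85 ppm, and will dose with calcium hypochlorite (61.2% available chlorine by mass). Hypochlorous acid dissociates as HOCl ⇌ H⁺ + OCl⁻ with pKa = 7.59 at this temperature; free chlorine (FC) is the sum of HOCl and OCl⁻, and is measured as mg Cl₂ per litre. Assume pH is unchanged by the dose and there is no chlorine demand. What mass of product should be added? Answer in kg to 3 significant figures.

[OCl⁻]/[HOCl] = 10^(pH − pKa) = 10^(7.83 − 7.59) = 1.738; fraction as HOCl = 1/(1 + 1.738) = 0.3653.
Free chlorine required for 2.85 ppm HOCl: 2.85 / 0.3653 = 7.803 ppm.
FC to add: 7.803 − 0.1 = 7.703 mg/L as Cl₂.
Cl₂ equivalent: 7.703 mg/L × 406,000 L = 3127 g.
Product at 61.2% available Cl: 3127 / 0.612 = 5110 g.

5.11 kg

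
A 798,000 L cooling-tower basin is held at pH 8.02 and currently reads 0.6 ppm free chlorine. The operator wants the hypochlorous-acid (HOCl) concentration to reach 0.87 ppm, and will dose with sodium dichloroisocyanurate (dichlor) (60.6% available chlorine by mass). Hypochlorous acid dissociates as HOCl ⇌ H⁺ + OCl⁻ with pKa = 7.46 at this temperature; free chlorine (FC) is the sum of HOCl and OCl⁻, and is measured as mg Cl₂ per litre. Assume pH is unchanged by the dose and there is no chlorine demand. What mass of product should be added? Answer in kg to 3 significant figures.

[OCl⁻]/[HOCl] = 10^(pH − pKa) = 10^(8.02 − 7.46) = 3.631; fraction as HOCl = 1/(1 + 3.631) = 0.2159.
Free chlorine required for 0.87 ppm HOCl: 0.87 / 0.2159 = 4.029 ppm.
FC to add: 4.029 − 0.6 = 3.429 mg/L as Cl₂.
Cl₂ equivalent: 3.429 mg/L × 798,000 L = 2736 g.
Product at 60.6% available Cl: 2736 / 0.606 = 4515 g.

4.52 kg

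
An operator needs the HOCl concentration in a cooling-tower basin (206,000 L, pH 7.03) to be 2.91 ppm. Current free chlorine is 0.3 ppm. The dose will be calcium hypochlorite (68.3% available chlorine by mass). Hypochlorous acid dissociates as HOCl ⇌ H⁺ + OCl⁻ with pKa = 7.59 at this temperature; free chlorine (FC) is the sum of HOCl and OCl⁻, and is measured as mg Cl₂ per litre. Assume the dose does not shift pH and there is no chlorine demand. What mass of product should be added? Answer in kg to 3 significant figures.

1.03 kg

[OCl⁻]/[HOCl] = 10^(pH − pKa) = 10^(7.03 − 7.59) = 0.2754; fraction as HOCl = 1/(1 + 0.2754) = 0.7841.
Free chlorine required for 2.91 ppm HOCl: 2.91 / 0.7841 = 3.711 ppm.
FC to add: 3.711 − 0.3 = 3.411 mg/L as Cl₂.
Cl₂ equivalent: 3.411 mg/L × 206,000 L = 702.8 g.
Product at 68.3% available Cl: 702.8 / 0.683 = 1029 g.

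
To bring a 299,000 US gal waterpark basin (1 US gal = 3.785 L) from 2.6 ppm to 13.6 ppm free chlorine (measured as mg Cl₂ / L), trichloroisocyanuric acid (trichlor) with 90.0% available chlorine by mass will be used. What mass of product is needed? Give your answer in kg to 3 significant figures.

Volume: 299,000 US gal × 3.785 L/gal = 1,131,715 L.
Chlorine deficit: 13.6 − 2.6 = 11 ppm = 11 mg/L as Cl₂.
Cl₂ equivalent needed: 11 mg/L × 1,131,715 L = 12,450,000 mg = 12,450 g.
Product at 90.0% available chlorine: 12,450 / 0.9 = 13,830 g.

13.8 kg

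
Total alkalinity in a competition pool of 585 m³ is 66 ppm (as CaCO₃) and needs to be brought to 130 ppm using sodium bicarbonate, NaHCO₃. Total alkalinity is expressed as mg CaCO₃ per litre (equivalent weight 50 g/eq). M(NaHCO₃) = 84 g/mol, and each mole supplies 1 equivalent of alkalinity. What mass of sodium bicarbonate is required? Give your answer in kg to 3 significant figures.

Volume: 585 m³ = 585,000 L.
Alkalinity to add: (130 − 66) = 64 mg/L as CaCO₃ × 585,000 L = 37,440 g as CaCO₃.
Equivalents: 37,440 g ÷ 50 g/eq = 748.8 eq.
NaHCO₃ supplies 1 eq per mole → 748.8 mol.
Mass: 748.8 mol × 84 g/mol = 62,900 g.

62.9 kg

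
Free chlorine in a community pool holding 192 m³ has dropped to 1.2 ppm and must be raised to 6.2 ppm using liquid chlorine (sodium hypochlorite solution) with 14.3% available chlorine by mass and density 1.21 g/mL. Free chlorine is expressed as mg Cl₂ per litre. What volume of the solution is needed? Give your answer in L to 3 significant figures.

5.55 L

Volume: 192 m³ = 192,000 L.
Chlorine deficit: 6.2 − 1.2 = 5 ppm = 5 mg/L as Cl₂.
Cl₂ equivalent needed: 5 mg/L × 192,000 L = 960,000 mg = 960 g.
Product at 14.3% available chlorine: 960 / 0.143 = 6713 g.
Volume at density 1.21 g/mL: 6713 g ÷ 1.21 g/mL = 5548 mL.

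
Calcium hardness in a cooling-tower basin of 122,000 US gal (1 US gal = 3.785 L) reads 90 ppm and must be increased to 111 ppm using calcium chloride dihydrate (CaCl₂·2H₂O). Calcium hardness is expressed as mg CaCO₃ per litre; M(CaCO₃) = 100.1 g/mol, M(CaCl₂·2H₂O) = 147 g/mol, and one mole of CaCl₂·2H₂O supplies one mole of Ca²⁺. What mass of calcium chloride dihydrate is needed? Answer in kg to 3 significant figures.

Volume: 122,000 US gal × 3.785 L/gal = 461,770 L.
Hardness to add: (111 − 90) = 21 mg/L as CaCO₃ × 461,770 L = 9697 g as CaCO₃.
Moles of Ca²⁺ (1 mol Ca²⁺ ≡ 1 mol CaCO₃): 9697 / 100.1 g/mol = 96.87 mol.
Mass of CaCl₂·2H₂O: 96.87 × 147 = 14,240 g.

14.2 kg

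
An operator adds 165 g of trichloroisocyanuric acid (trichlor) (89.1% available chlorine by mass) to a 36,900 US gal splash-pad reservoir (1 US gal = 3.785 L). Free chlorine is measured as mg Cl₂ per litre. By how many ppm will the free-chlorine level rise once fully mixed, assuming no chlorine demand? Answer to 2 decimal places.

Volume: 36,900 US gal × 3.785 L/gal = 139,666 L.
Available chlorine delivered: 165 g × 0.891 = 147 g as Cl₂.
Concentration rise: 147 g / 139,666 L = 1.053 mg/L = 1.05 ppm.

1.05 ppm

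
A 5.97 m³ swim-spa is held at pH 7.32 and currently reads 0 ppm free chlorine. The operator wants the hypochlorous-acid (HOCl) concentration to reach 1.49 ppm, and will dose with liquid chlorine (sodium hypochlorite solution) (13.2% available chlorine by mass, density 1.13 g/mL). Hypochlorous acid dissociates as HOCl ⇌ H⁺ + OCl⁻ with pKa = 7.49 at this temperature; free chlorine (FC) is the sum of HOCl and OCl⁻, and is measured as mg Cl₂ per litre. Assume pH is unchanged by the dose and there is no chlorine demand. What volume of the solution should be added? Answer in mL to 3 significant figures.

100 mL

Volume: 5.97 m³ = 5,970 L.
[OCl⁻]/[HOCl] = 10^(pH − pKa) = 10^(7.32 − 7.49) = 0.6761; fraction as HOCl = 1/(1 + 0.6761) = 0.5966.
Free chlorine required for 1.49 ppm HOCl: 1.49 / 0.5966 = 2.497 ppm.
FC to add: 2.497 − 0 = 2.497 mg/L as Cl₂.
Cl₂ equivalent: 2.497 mg/L × 5,970 L = 14.91 g.
Product at 13.2% available Cl: 14.91 / 0.132 = 112.9 g.
Volume: 112.9 g ÷ 1.13 g/mL = 99.95 mL.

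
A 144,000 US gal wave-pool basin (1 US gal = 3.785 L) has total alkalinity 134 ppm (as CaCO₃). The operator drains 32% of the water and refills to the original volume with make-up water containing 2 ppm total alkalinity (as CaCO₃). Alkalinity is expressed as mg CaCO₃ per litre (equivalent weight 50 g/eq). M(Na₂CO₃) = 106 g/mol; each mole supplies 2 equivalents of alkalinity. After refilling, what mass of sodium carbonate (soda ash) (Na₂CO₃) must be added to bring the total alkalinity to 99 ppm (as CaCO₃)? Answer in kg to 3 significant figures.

Volume: 144,000 US gal × 3.785 L/gal = 545,040 L.
After draining 32% and refilling: 134 × 0.68 + 2 × 0.32 = 91.76 ppm.
Deficit to target: 99 − 91.76 = 7.24 mg/L.
As CaCO₃: 7.24 mg/L × 545,040 L = 3946 g; ÷ 50 g/eq ÷ 2 = 39.46 mol Na₂CO₃.
Mass: 39.46 × 106 = 4183 g.

4.18 kg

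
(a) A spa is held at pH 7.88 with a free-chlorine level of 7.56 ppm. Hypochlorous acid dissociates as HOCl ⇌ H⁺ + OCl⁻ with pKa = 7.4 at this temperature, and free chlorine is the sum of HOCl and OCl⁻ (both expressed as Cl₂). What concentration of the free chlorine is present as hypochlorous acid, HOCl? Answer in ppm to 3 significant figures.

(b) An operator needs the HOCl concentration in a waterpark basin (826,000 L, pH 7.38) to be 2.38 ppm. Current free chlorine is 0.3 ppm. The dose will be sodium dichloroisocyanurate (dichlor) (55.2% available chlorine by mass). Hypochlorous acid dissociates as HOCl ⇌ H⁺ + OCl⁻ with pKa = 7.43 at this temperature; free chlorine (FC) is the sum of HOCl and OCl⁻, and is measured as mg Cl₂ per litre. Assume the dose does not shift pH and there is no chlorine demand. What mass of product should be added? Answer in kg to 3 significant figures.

(a) [OCl⁻]/[HOCl] = 10^(pH − pKa) = 10^(7.88 − 7.4) = 10^0.48 = 3.02.
(a) Fraction as HOCl = 1 / (1 + 3.02) = 0.2488.
(a) HOCl = 0.2488 × 7.56 ppm = 1.881 ppm.

(b) [OCl⁻]/[HOCl] = 10^(pH − pKa) = 10^(7.38 − 7.43) = 0.8913; fraction as HOCl = 1/(1 + 0.8913) = 0.5288.
(b) Free chlorine required for 2.38 ppm HOCl: 2.38 / 0.5288 = 4.501 ppm.
(b) FC to add: 4.501 − 0.3 = 4.201 mg/L as Cl₂.
(b) Cl₂ equivalent: 4.201 mg/L × 826,000 L = 3470 g.
(b) Product at 55.2% available Cl: 3470 / 0.552 = 6287 g.

(a) 1.88 ppm; (b) 6.29 kg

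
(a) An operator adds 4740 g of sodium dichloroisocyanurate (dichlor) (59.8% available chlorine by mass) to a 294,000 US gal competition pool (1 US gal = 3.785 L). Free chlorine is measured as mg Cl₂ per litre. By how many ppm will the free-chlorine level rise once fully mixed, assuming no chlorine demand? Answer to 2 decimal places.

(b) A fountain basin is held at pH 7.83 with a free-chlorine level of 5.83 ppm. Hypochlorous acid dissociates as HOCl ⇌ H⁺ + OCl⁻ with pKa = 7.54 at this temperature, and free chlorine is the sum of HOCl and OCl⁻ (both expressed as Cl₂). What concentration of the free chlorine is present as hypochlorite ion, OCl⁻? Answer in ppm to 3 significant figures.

(a) 2.55 ppm; (b) 3.85 ppm

(a) Volume: 294,000 US gal × 3.785 L/gal = 1,112,790 L.
(a) Available chlorine delivered: 4740 g × 0.598 = 2835 g as Cl₂.
(a) Concentration rise: 2835 g / 1,112,790 L = 2.547 mg/L = 2.55 ppm.

(b) [OCl⁻]/[HOCl] = 10^(pH − pKa) = 10^(7.83 − 7.54) = 10^0.29 = 1.95.
(b) Fraction as HOCl = 1 / (1 + 1.95) = 0.339.
(b) OCl⁻ = (1 − 0.339) × 5.83 ppm = 3.854 ppm.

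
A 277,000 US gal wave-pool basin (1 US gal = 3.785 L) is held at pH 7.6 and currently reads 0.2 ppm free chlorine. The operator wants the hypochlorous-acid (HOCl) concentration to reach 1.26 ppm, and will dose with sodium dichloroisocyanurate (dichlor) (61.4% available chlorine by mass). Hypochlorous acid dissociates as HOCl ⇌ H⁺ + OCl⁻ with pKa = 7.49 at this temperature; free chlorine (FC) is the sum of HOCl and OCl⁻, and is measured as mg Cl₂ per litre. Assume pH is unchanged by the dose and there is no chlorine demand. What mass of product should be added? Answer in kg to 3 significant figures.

4.58 kg

Volume: 277,000 US gal × 3.785 L/gal = 1,048,445 L.
[OCl⁻]/[HOCl] = 10^(pH − pKa) = 10^(7.6 − 7.49) = 1.288; fraction as HOCl = 1/(1 + 1.288) = 0.437.
Free chlorine required for 1.26 ppm HOCl: 1.26 / 0.437 = 2.883 ppm.
FC to add: 2.883 − 0.2 = 2.683 mg/L as Cl₂.
Cl₂ equivalent: 2.683 mg/L × 1,048,445 L = 2813 g.
Product at 61.4% available Cl: 2813 / 0.614 = 4582 g.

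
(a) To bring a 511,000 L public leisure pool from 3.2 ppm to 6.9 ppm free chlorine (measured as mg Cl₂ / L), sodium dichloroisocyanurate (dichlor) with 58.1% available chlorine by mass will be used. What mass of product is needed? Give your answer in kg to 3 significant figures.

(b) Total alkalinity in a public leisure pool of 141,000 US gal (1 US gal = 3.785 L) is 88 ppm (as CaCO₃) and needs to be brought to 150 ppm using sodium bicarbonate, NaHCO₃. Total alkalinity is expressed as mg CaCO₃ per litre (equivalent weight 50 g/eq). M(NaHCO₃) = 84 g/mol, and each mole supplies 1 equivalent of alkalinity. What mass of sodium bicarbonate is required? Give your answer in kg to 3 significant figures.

(a) Chlorine deficit: 6.9 − 3.2 = 3.7 ppm = 3.7 mg/L as Cl₂.
(a) Cl₂ equivalent needed: 3.7 mg/L × 511,000 L = 1,891,000 mg = 1891 g.
(a) Product at 58.1% available chlorine: 1891 / 0.581 = 3254 g.

(b) Volume: 141,000 US gal × 3.785 L/gal = 533,685 L.
(b) Alkalinity to add: (150 − 88) = 62 mg/L as CaCO₃ × 533,685 L = 33,090 g as CaCO₃.
(b) Equivalents: 33,090 g ÷ 50 g/eq = 661.8 eq.
(b) NaHCO₃ supplies 1 eq per mole → 661.8 mol.
(b) Mass: 661.8 mol × 84 g/mol = 55,590 g.

(a) 3.25 kg; (b) 55.6 kg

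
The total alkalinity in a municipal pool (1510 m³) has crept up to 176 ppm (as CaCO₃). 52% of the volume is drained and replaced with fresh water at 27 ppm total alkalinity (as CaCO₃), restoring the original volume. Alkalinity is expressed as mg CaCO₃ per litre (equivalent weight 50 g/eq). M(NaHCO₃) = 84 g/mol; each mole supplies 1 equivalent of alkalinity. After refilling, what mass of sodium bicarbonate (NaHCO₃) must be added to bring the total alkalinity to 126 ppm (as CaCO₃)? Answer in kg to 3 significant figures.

Volume: 1510 m³ = 1,510,000 L.
After draining 52% and refilling: 176 × 0.48 + 27 × 0.52 = 98.52 ppm.
Deficit to target: 126 − 98.52 = 27.48 mg/L.
As CaCO₃: 27.48 mg/L × 1,510,000 L = 41,490 g; ÷ 50 g/eq ÷ 1 = 829.9 mol NaHCO₃.
Mass: 829.9 × 84 = 69,710 g.

69.7 kg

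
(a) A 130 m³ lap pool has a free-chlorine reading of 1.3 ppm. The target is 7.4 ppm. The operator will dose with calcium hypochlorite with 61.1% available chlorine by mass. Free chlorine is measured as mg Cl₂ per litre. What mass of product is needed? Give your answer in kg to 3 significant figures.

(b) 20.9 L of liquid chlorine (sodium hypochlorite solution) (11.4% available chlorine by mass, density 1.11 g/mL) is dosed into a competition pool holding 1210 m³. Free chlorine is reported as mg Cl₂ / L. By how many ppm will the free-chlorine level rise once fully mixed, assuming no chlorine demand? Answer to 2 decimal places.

(a) Volume: 130 m³ = 130,000 L.
(a) Chlorine deficit: 7.4 − 1.3 = 6.1 ppm = 6.1 mg/L as Cl₂.
(a) Cl₂ equivalent needed: 6.1 mg/L × 130,000 L = 793,000 mg = 793 g.
(a) Product at 61.1% available chlorine: 793 / 0.611 = 1298 g.

(b) Volume: 1210 m³ = 1,210,000 L.
(b) Mass of solution: 20.9 L × 1000 mL/L × 1.11 g/mL = 23,200 g.
(b) Available chlorine delivered: 23,200 g × 0.114 = 2645 g as Cl₂.
(b) Concentration rise: 2645 g / 1,210,000 L = 2.186 mg/L = 2.19 ppm.

(a) 1.30 kg; (b) 2.19 ppm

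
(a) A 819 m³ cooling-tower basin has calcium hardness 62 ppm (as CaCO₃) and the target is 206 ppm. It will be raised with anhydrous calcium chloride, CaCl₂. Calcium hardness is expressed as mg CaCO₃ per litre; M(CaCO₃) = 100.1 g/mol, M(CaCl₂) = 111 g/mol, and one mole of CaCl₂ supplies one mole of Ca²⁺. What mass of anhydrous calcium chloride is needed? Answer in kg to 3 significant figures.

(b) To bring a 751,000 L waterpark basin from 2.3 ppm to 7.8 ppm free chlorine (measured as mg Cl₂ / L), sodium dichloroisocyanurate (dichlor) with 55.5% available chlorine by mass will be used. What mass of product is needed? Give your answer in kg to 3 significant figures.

(a) 131 kg; (b) 7.44 kg

(a) Volume: 819 m³ = 819,000 L.
(a) Hardness to add: (206 − 62) = 144 mg/L as CaCO₃ × 819,000 L = 117,900 g as CaCO₃.
(a) Moles of Ca²⁺ (1 mol Ca²⁺ ≡ 1 mol CaCO₃): 117,900 / 100.1 g/mol = 1178 mol.
(a) Mass of CaCl₂: 1178 × 111 = 130,800 g.

(b) Chlorine deficit: 7.8 − 2.3 = 5.5 ppm = 5.5 mg/L as Cl₂.
(b) Cl₂ equivalent needed: 5.5 mg/L × 751,000 L = 4,130,000 mg = 4130 g.
(b) Product at 55.5% available chlorine: 4130 / 0.555 = 7442 g.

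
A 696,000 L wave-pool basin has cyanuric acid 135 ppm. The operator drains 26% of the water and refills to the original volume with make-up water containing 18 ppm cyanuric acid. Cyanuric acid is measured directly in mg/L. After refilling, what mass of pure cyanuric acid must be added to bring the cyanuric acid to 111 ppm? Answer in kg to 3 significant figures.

4.47 kg

After draining 26% and refilling: 135 × 0.74 + 18 × 0.26 = 104.58 ppm.
Deficit to target: 111 − 104.58 = 6.42 mg/L.
Mass: 6.42 mg/L × 696,000 L = 4468 g cyanuric acid.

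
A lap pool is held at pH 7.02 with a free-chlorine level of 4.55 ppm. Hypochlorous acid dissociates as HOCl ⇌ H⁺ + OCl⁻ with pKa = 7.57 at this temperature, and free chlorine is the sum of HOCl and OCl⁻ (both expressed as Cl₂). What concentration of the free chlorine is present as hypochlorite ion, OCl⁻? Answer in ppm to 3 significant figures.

1.00 ppm

[OCl⁻]/[HOCl] = 10^(pH − pKa) = 10^(7.02 − 7.57) = 10^-0.55 = 0.2818.
Fraction as HOCl = 1 / (1 + 0.2818) = 0.7801.
OCl⁻ = (1 − 0.7801) × 4.55 ppm = 1 ppm.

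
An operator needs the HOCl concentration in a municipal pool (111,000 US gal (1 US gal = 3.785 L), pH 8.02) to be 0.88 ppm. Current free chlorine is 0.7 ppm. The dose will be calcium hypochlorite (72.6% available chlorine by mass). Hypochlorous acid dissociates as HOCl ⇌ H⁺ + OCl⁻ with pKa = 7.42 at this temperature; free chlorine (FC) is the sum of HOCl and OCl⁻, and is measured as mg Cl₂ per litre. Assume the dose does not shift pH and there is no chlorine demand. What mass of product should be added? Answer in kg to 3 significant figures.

2.13 kg

Volume: 111,000 US gal × 3.785 L/gal = 420,135 L.
[OCl⁻]/[HOCl] = 10^(pH − pKa) = 10^(8.02 − 7.42) = 3.981; fraction as HOCl = 1/(1 + 3.981) = 0.2008.
Free chlorine required for 0.88 ppm HOCl: 0.88 / 0.2008 = 4.383 ppm.
FC to add: 4.383 − 0.7 = 3.683 mg/L as Cl₂.
Cl₂ equivalent: 3.683 mg/L × 420,135 L = 1548 g.
Product at 72.6% available Cl: 1548 / 0.726 = 2132 g.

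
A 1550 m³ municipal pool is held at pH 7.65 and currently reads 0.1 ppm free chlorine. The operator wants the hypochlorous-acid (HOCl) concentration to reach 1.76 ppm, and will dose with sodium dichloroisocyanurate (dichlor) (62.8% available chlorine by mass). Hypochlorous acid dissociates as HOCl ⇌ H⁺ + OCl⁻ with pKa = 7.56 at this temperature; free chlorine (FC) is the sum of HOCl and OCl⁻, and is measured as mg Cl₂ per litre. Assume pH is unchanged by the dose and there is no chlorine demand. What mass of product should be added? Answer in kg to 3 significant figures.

9.44 kg

Volume: 1550 m³ = 1,550,000 L.
[OCl⁻]/[HOCl] = 10^(pH − pKa) = 10^(7.65 − 7.56) = 1.23; fraction as HOCl = 1/(1 + 1.23) = 0.4484.
Free chlorine required for 1.76 ppm HOCl: 1.76 / 0.4484 = 3.925 ppm.
FC to add: 3.925 − 0.1 = 3.825 mg/L as Cl₂.
Cl₂ equivalent: 3.825 mg/L × 1,550,000 L = 5929 g.
Product at 62.8% available Cl: 5929 / 0.628 = 9441 g.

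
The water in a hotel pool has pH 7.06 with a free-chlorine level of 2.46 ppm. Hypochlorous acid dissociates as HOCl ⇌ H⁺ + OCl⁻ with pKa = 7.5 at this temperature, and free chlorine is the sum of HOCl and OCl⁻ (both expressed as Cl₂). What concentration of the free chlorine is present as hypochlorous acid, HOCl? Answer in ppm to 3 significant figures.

[OCl⁻]/[HOCl] = 10^(pH − pKa) = 10^(7.06 − 7.5) = 10^-0.44 = 0.3631.
Fraction as HOCl = 1 / (1 + 0.3631) = 0.7336.
HOCl = 0.7336 × 2.46 ppm = 1.805 ppm.

1.80 ppm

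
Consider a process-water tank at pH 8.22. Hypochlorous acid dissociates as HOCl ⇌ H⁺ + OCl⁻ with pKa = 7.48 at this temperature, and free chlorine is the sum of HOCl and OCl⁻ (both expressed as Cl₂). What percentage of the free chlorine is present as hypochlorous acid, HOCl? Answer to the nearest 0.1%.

15.4%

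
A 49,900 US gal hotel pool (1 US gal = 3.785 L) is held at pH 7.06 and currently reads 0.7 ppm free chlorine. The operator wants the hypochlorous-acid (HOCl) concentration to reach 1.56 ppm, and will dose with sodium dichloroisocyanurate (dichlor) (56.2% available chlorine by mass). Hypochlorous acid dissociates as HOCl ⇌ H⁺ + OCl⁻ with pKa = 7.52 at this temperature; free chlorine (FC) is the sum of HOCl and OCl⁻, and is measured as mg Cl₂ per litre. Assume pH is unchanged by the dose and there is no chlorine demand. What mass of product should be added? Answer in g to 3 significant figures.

471 g

Volume: 49,900 US gal × 3.785 L/gal = 188,872 L.
[OCl⁻]/[HOCl] = 10^(pH − pKa) = 10^(7.06 − 7.52) = 0.3467; fraction as HOCl = 1/(1 + 0.3467) = 0.7425.
Free chlorine required for 1.56 ppm HOCl: 1.56 / 0.7425 = 2.101 ppm.
FC to add: 2.101 − 0.7 = 1.401 mg/L as Cl₂.
Cl₂ equivalent: 1.401 mg/L × 188,872 L = 264.6 g.
Product at 56.2% available Cl: 264.6 / 0.562 = 470.8 g.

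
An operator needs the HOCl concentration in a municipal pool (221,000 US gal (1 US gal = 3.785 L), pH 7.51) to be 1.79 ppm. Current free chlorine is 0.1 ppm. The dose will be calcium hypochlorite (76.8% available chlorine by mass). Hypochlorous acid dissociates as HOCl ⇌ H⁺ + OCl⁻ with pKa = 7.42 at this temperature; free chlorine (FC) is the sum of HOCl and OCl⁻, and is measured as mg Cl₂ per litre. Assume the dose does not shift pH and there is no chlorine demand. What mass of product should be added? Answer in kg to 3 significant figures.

4.24 kg

Volume: 221,000 US gal × 3.785 L/gal = 836,485 L.
[OCl⁻]/[HOCl] = 10^(pH − pKa) = 10^(7.51 − 7.42) = 1.23; fraction as HOCl = 1/(1 + 1.23) = 0.4484.
Free chlorine required for 1.79 ppm HOCl: 1.79 / 0.4484 = 3.992 ppm.
FC to add: 3.992 − 0.1 = 3.892 mg/L as Cl₂.
Cl₂ equivalent: 3.892 mg/L × 836,485 L = 3256 g.
Product at 76.8% available Cl: 3256 / 0.768 = 4239 g.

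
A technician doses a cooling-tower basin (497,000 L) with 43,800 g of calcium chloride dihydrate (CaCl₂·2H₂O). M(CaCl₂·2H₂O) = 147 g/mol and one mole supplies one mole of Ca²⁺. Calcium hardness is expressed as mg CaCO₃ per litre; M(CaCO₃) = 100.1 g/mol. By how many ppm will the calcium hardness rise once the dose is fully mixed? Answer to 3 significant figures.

60.0 ppm

Moles of Ca²⁺: 43,800 g ÷ 147 g/mol = 298 mol.
As CaCO₃: 298 mol × 100.1 g/mol = 29,830 g.
Rise: 29,830 g / 497,000 L × 1000 = 60.01 mg/L.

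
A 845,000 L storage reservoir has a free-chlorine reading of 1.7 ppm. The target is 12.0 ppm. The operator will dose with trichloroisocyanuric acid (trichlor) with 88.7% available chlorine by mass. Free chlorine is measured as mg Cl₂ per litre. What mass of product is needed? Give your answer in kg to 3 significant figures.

9.81 kg

Chlorine deficit: 12.0 − 1.7 = 10.3 ppm = 10.3 mg/L as Cl₂.
Cl₂ equivalent needed: 10.3 mg/L × 845,000 L = 8,704,000 mg = 8704 g.
Product at 88.7% available chlorine: 8704 / 0.887 = 9812 g.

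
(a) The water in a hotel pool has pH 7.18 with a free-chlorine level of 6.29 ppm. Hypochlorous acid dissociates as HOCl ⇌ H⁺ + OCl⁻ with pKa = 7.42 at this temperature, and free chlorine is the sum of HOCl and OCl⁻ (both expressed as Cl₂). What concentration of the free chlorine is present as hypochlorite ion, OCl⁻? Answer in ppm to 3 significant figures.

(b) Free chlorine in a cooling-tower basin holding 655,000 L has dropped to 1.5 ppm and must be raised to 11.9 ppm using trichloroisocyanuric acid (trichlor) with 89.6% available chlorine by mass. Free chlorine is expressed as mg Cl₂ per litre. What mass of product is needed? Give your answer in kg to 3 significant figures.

(a) 2.30 ppm; (b) 7.60 kg

(a) [OCl⁻]/[HOCl] = 10^(pH − pKa) = 10^(7.18 − 7.42) = 10^-0.24 = 0.5754.
(a) Fraction as HOCl = 1 / (1 + 0.5754) = 0.6347.
(a) OCl⁻ = (1 − 0.6347) × 6.29 ppm = 2.297 ppm.

(b) Chlorine deficit: 11.9 − 1.5 = 10.4 ppm = 10.4 mg/L as Cl₂.
(b) Cl₂ equivalent needed: 10.4 mg/L × 655,000 L = 6,812,000 mg = 6812 g.
(b) Product at 89.6% available chlorine: 6812 / 0.896 = 7603 g.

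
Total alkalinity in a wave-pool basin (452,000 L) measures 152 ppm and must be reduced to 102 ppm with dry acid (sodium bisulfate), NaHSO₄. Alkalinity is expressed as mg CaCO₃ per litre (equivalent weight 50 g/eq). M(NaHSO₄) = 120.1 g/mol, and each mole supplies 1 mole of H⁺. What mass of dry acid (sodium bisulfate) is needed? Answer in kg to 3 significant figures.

Alkalinity to neutralize: (152 − 102) = 50 mg/L as CaCO₃ × 452,000 L = 22,600 g as CaCO₃.
Equivalents of H⁺ required: 22,600 ÷ 50 g/eq = 452 eq = 452 mol NaHSO₄.
Mass of NaHSO₄: 452 × 120.1 = 54,290 g.

54.3 kg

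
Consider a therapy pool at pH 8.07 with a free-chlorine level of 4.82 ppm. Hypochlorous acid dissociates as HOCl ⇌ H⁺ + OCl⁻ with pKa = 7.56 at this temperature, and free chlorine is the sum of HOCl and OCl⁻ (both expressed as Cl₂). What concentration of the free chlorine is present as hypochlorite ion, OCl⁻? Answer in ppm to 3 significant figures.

3.68 ppm

[OCl⁻]/[HOCl] = 10^(pH − pKa) = 10^(8.07 − 7.56) = 10^0.51 = 3.236.
Fraction as HOCl = 1 / (1 + 3.236) = 0.2361.
OCl⁻ = (1 − 0.2361) × 4.82 ppm = 3.682 ppm.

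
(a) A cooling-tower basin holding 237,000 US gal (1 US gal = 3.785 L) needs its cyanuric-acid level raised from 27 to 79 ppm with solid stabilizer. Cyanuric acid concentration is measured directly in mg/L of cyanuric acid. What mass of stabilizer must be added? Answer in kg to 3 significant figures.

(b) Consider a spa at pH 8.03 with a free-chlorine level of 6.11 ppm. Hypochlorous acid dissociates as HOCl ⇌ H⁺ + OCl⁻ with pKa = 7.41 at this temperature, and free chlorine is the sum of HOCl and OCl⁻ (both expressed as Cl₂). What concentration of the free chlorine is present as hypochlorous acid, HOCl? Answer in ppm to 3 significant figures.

(a) Volume: 237,000 US gal × 3.785 L/gal = 897,045 L.
(a) CYA to add: (79 − 27) = 52 mg/L × 897,045 L = 46,650 g cyanuric acid.

(b) [OCl⁻]/[HOCl] = 10^(pH − pKa) = 10^(8.03 − 7.41) = 10^0.62 = 4.169.
(b) Fraction as HOCl = 1 / (1 + 4.169) = 0.1935.
(b) HOCl = 0.1935 × 6.11 ppm = 1.182 ppm.

(a) 46.6 kg; (b) 1.18 ppm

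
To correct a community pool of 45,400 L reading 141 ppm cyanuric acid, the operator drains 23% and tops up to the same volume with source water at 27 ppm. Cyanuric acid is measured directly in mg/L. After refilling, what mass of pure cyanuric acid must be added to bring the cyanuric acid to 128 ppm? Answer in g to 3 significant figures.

After draining 23% and refilling: 141 × 0.77 + 27 × 0.23 = 114.78 ppm.
Deficit to target: 128 − 114.78 = 13.22 mg/L.
Mass: 13.22 mg/L × 45,400 L = 600.2 g cyanuric acid.

600 g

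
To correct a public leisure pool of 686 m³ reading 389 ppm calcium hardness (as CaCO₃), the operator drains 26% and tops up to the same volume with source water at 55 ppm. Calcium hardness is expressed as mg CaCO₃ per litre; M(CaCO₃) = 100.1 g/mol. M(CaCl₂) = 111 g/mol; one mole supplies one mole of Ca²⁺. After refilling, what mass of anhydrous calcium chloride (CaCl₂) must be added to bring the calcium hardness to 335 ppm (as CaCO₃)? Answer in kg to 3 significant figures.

25.0 kg

Volume: 686 m³ = 686,000 L.
After draining 26% and refilling: 389 × 0.74 + 55 × 0.26 = 302.16 ppm.
Deficit to target: 335 − 302.16 = 32.84 mg/L.
As CaCO₃: 32.84 mg/L × 686,000 L = 22,530 g; ÷ 100.1 = 225.1 mol Ca²⁺.
Mass: 225.1 × 111 = 24,980 g.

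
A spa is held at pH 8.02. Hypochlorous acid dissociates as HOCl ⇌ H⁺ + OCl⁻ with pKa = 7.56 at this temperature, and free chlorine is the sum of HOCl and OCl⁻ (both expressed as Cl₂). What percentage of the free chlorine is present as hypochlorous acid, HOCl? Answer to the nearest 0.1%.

25.7%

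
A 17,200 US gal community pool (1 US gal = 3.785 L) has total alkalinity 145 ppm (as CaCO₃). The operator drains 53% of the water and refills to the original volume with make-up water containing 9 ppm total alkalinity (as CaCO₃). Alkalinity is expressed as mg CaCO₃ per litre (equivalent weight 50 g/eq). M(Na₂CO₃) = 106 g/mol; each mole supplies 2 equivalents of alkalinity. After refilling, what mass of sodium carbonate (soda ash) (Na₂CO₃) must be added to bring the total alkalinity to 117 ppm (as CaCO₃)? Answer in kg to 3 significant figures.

3.04 kg

Volume: 17,200 US gal × 3.785 L/gal = 65,102 L.
After draining 53% and refilling: 145 × 0.47 + 9 × 0.53 = 72.92 ppm.
Deficit to target: 117 − 72.92 = 44.08 mg/L.
As CaCO₃: 44.08 mg/L × 65,102 L = 2870 g; ÷ 50 g/eq ÷ 2 = 28.7 mol Na₂CO₃.
Mass: 28.7 × 106 = 3042 g.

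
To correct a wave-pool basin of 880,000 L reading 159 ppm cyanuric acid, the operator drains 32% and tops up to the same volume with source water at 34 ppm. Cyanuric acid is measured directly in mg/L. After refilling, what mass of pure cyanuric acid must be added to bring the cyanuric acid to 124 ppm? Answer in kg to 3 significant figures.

4.40 kg

After draining 32% and refilling: 159 × 0.68 + 34 × 0.32 = 119 ppm.
Deficit to target: 124 − 119 = 5 mg/L.
Mass: 5 mg/L × 880,000 L = 4400 g cyanuric acid.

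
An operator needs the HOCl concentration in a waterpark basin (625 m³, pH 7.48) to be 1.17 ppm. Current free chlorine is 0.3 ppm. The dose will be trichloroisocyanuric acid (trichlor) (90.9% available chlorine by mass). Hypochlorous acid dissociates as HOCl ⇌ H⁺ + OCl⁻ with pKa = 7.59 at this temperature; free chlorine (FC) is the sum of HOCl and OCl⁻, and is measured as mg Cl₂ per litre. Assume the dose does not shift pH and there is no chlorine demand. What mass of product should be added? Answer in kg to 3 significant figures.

1.22 kg

Volume: 625 m³ = 625,000 L.
[OCl⁻]/[HOCl] = 10^(pH − pKa) = 10^(7.48 − 7.59) = 0.7762; fraction as HOCl = 1/(1 + 0.7762) = 0.563.
Free chlorine required for 1.17 ppm HOCl: 1.17 / 0.563 = 2.078 ppm.
FC to add: 2.078 − 0.3 = 1.778 mg/L as Cl₂.
Cl₂ equivalent: 1.778 mg/L × 625,000 L = 1111 g.
Product at 90.9% available Cl: 1111 / 0.909 = 1223 g.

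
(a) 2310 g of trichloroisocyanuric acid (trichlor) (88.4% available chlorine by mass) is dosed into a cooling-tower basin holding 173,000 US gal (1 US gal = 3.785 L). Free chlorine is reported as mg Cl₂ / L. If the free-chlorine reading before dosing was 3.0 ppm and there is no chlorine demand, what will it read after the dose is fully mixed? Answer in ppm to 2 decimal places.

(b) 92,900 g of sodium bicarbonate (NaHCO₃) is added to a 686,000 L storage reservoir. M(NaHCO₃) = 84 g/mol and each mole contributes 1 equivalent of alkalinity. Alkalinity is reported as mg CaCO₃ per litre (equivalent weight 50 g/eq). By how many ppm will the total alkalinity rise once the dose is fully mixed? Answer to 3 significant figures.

(a) Volume: 173,000 US gal × 3.785 L/gal = 654,805 L.
(a) Available chlorine delivered: 2310 g × 0.884 = 2042 g as Cl₂.
(a) Concentration rise: 2042 g / 654,805 L = 3.119 mg/L = 3.12 ppm.
(a) Final FC: 3.0 + 3.12 = 6.12 ppm.

(b) Moles of NaHCO₃: 92,900 g ÷ 84 g/mol = 1106 mol → 1106 eq of alkalinity.
(b) As CaCO₃: 1106 eq × 50 g/eq = 55,300 g.
(b) Rise: 55,300 g / 686,000 L × 1000 = 80.61 mg/L.

(a) 6.12 ppm; (b) 80.6 ppm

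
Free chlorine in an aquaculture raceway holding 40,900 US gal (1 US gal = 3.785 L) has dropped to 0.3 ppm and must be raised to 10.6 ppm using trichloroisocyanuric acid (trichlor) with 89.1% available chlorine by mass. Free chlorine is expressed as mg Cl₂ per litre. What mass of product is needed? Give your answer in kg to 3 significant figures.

1.79 kg

Volume: 40,900 US gal × 3.785 L/gal = 154,806 L.
Chlorine deficit: 10.6 − 0.3 = 10.3 ppm = 10.3 mg/L as Cl₂.
Cl₂ equivalent needed: 10.3 mg/L × 154,806 L = 1,595,000 mg = 1595 g.
Product at 89.1% available chlorine: 1595 / 0.891 = 1790 g.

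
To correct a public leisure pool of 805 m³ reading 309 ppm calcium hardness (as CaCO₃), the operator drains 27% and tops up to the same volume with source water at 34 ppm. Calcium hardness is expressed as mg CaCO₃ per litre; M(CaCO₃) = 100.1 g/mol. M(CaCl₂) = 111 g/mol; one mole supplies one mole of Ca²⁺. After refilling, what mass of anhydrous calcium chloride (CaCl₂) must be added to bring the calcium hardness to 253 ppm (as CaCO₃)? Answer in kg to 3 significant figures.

Volume: 805 m³ = 805,000 L.
After draining 27% and refilling: 309 × 0.73 + 34 × 0.27 = 234.75 ppm.
Deficit to target: 253 − 234.75 = 18.25 mg/L.
As CaCO₃: 18.25 mg/L × 805,000 L = 14,690 g; ÷ 100.1 = 146.8 mol Ca²⁺.
Mass: 146.8 × 111 = 16,290 g.

16.3 kg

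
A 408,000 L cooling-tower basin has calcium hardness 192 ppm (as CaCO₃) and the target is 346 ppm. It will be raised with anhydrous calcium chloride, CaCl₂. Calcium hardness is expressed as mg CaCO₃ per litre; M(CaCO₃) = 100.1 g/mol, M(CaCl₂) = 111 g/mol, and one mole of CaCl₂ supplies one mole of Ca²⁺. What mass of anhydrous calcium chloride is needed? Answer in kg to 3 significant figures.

69.7 kg

Hardness to add: (346 − 192) = 154 mg/L as CaCO₃ × 408,000 L = 62,830 g as CaCO₃.
Moles of Ca²⁺ (1 mol Ca²⁺ ≡ 1 mol CaCO₃): 62,830 / 100.1 g/mol = 627.7 mol.
Mass of CaCl₂: 627.7 × 111 = 69,670 g.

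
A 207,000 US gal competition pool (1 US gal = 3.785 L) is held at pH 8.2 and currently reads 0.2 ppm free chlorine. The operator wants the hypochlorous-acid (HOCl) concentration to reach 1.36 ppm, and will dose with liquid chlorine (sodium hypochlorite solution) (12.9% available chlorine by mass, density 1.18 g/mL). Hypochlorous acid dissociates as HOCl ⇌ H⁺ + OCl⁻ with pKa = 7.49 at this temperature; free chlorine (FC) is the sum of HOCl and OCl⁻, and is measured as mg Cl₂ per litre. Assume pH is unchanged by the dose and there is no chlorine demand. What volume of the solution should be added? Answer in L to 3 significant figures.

41.9 L

Volume: 207,000 US gal × 3.785 L/gal = 783,495 L.
[OCl⁻]/[HOCl] = 10^(pH − pKa) = 10^(8.2 − 7.49) = 5.129; fraction as HOCl = 1/(1 + 5.129) = 0.1632.
Free chlorine required for 1.36 ppm HOCl: 1.36 / 0.1632 = 8.335 ppm.
FC to add: 8.335 − 0.2 = 8.135 mg/L as Cl₂.
Cl₂ equivalent: 8.135 mg/L × 783,495 L = 6374 g.
Product at 12.9% available Cl: 6374 / 0.129 = 49,410 g.
Volume: 49,410 g ÷ 1.18 g/mL = 41,870 mL.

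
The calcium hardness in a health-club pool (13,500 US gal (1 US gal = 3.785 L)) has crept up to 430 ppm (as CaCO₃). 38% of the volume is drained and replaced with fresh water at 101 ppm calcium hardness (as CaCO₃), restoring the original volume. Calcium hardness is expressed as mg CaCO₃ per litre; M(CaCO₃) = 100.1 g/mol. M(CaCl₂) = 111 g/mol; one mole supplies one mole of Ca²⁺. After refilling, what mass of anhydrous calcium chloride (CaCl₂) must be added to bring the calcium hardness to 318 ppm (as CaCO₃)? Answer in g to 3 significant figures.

738 g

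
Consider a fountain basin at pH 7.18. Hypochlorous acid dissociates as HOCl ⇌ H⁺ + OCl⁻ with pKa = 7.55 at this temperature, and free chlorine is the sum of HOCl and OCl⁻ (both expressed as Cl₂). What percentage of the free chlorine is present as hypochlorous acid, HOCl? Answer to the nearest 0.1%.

[OCl⁻]/[HOCl] = 10^(pH − pKa) = 10^(7.18 − 7.55) = 10^-0.37 = 0.4266.
Fraction as HOCl = 1 / (1 + 0.4266) = 0.701.

70.1%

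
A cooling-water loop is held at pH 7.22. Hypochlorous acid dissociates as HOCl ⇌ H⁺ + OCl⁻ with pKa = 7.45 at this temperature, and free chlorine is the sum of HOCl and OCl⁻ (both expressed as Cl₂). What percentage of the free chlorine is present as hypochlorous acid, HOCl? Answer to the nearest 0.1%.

[OCl⁻]/[HOCl] = 10^(pH − pKa) = 10^(7.22 − 7.45) = 10^-0.23 = 0.5888.
Fraction as HOCl = 1 / (1 + 0.5888) = 0.6294.

62.9%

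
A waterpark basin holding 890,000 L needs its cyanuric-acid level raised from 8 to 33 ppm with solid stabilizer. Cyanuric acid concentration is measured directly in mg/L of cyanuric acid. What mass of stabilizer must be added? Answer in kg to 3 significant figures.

22.2 kg

CYA to add: (33 − 8) = 25 mg/L × 890,000 L = 22,250 g cyanuric acid.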